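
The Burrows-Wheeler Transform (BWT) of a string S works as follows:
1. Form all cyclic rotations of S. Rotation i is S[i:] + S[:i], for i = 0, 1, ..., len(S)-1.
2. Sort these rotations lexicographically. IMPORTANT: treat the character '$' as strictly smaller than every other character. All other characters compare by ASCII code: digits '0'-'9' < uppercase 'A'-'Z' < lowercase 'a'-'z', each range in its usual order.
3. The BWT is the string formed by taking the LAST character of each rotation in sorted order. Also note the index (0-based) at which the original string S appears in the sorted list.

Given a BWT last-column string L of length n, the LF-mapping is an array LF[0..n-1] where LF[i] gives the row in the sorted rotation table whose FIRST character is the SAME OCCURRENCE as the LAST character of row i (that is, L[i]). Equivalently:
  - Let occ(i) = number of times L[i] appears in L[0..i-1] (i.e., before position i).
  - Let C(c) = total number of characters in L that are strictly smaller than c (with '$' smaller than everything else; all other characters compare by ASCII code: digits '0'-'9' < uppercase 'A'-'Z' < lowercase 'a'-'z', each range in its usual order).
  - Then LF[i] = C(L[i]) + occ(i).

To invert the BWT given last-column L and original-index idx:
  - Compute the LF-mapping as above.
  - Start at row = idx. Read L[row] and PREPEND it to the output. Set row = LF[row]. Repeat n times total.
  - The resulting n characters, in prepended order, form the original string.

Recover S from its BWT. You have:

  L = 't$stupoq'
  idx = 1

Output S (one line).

Answer: otquspt$

Derivation:
LF mapping: 5 0 4 6 7 2 1 3
Walk LF starting at row 1, prepending L[row]:
  step 1: row=1, L[1]='$', prepend. Next row=LF[1]=0
  step 2: row=0, L[0]='t', prepend. Next row=LF[0]=5
  step 3: row=5, L[5]='p', prepend. Next row=LF[5]=2
  step 4: row=2, L[2]='s', prepend. Next row=LF[2]=4
  step 5: row=4, L[4]='u', prepend. Next row=LF[4]=7
  step 6: row=7, L[7]='q', prepend. Next row=LF[7]=3
  step 7: row=3, L[3]='t', prepend. Next row=LF[3]=6
  step 8: row=6, L[6]='o', prepend. Next row=LF[6]=1
Reversed output: otquspt$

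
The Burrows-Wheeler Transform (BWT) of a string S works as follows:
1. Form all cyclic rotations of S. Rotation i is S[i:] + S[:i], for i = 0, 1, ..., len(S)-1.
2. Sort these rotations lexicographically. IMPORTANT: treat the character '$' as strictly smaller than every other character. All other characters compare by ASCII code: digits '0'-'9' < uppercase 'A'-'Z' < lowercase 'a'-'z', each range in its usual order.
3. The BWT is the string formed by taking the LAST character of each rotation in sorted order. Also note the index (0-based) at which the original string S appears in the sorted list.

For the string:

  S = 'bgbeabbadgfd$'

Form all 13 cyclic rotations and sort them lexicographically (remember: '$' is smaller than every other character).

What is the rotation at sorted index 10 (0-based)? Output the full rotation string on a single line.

Answer: fd$bgbeabbadg

Derivation:
All 13 rotations (rotation i = S[i:]+S[:i]):
  rot[0] = bgbeabbadgfd$
  rot[1] = gbeabbadgfd$b
  rot[2] = beabbadgfd$bg
  rot[3] = eabbadgfd$bgb
  rot[4] = abbadgfd$bgbe
  rot[5] = bbadgfd$bgbea
  rot[6] = badgfd$bgbeab
  rot[7] = adgfd$bgbeabb
  rot[8] = dgfd$bgbeabba
  rot[9] = gfd$bgbeabbad
  rot[10] = fd$bgbeabbadg
  rot[11] = d$bgbeabbadgf
  rot[12] = $bgbeabbadgfd
Sorted (with $ < everything):
  sorted[0] = $bgbeabbadgfd
  sorted[1] = abbadgfd$bgbe
  sorted[2] = adgfd$bgbeabb
  sorted[3] = badgfd$bgbeab
  sorted[4] = bbadgfd$bgbea
  sorted[5] = beabbadgfd$bg
  sorted[6] = bgbeabbadgfd$
  sorted[7] = d$bgbeabbadgf
  sorted[8] = dgfd$bgbeabba
  sorted[9] = eabbadgfd$bgb
  sorted[10] = fd$bgbeabbadg
  sorted[11] = gbeabbadgfd$b
  sorted[12] = gfd$bgbeabbad
sorted[10] = fd$bgbeabbadg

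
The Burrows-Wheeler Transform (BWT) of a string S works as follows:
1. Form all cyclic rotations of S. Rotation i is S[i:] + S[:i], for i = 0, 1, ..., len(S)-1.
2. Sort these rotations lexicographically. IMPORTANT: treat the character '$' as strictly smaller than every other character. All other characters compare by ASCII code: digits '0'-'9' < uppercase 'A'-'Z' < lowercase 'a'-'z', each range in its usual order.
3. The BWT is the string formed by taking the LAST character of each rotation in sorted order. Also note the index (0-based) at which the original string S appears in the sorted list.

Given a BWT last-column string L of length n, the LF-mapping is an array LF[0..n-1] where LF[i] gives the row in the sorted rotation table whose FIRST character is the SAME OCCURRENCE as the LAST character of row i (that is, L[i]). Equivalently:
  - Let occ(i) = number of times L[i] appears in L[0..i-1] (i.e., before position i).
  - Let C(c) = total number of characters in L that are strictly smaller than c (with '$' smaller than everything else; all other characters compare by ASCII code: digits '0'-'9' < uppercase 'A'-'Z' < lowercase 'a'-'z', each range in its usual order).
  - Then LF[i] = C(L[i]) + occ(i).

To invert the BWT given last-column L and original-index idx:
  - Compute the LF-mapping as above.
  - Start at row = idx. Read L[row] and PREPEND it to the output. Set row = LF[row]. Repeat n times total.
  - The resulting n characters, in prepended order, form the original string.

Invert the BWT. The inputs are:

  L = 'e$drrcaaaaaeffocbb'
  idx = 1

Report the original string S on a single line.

LF mapping: 11 0 10 16 17 8 1 2 3 4 5 12 13 14 15 9 6 7
Walk LF starting at row 1, prepending L[row]:
  step 1: row=1, L[1]='$', prepend. Next row=LF[1]=0
  step 2: row=0, L[0]='e', prepend. Next row=LF[0]=11
  step 3: row=11, L[11]='e', prepend. Next row=LF[11]=12
  step 4: row=12, L[12]='f', prepend. Next row=LF[12]=13
  step 5: row=13, L[13]='f', prepend. Next row=LF[13]=14
  step 6: row=14, L[14]='o', prepend. Next row=LF[14]=15
  step 7: row=15, L[15]='c', prepend. Next row=LF[15]=9
  step 8: row=9, L[9]='a', prepend. Next row=LF[9]=4
  step 9: row=4, L[4]='r', prepend. Next row=LF[4]=17
  step 10: row=17, L[17]='b', prepend. Next row=LF[17]=7
  step 11: row=7, L[7]='a', prepend. Next row=LF[7]=2
  step 12: row=2, L[2]='d', prepend. Next row=LF[2]=10
  step 13: row=10, L[10]='a', prepend. Next row=LF[10]=5
  step 14: row=5, L[5]='c', prepend. Next row=LF[5]=8
  step 15: row=8, L[8]='a', prepend. Next row=LF[8]=3
  step 16: row=3, L[3]='r', prepend. Next row=LF[3]=16
  step 17: row=16, L[16]='b', prepend. Next row=LF[16]=6
  step 18: row=6, L[6]='a', prepend. Next row=LF[6]=1
Reversed output: abracadabracoffee$

Answer: abracadabracoffee$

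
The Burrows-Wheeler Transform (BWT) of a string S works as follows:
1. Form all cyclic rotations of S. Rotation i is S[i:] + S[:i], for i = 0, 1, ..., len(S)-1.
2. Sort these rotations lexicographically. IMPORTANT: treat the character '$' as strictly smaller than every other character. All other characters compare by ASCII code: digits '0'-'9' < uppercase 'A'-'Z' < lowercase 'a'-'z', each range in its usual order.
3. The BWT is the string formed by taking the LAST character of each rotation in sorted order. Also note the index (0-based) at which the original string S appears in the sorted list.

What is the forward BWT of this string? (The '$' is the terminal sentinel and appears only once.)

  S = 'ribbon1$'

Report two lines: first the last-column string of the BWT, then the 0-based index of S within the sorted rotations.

All 8 rotations (rotation i = S[i:]+S[:i]):
  rot[0] = ribbon1$
  rot[1] = ibbon1$r
  rot[2] = bbon1$ri
  rot[3] = bon1$rib
  rot[4] = on1$ribb
  rot[5] = n1$ribbo
  rot[6] = 1$ribbon
  rot[7] = $ribbon1
Sorted (with $ < everything):
  sorted[0] = $ribbon1  (last char: '1')
  sorted[1] = 1$ribbon  (last char: 'n')
  sorted[2] = bbon1$ri  (last char: 'i')
  sorted[3] = bon1$rib  (last char: 'b')
  sorted[4] = ibbon1$r  (last char: 'r')
  sorted[5] = n1$ribbo  (last char: 'o')
  sorted[6] = on1$ribb  (last char: 'b')
  sorted[7] = ribbon1$  (last char: '$')
Last column: 1nibrob$
Original string S is at sorted index 7

Answer: 1nibrob$
7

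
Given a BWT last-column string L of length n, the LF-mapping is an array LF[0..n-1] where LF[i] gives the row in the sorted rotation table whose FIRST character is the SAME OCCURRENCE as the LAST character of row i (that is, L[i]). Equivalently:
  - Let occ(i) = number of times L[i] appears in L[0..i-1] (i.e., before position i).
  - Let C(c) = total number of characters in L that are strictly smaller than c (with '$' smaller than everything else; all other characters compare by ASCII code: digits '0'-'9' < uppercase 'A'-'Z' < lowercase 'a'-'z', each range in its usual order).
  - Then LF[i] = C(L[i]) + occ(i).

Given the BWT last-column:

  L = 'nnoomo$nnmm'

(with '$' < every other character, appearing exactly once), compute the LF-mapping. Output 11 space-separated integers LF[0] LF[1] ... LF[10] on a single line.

Char counts: '$':1, 'm':3, 'n':4, 'o':3
C (first-col start): C('$')=0, C('m')=1, C('n')=4, C('o')=8
L[0]='n': occ=0, LF[0]=C('n')+0=4+0=4
L[1]='n': occ=1, LF[1]=C('n')+1=4+1=5
L[2]='o': occ=0, LF[2]=C('o')+0=8+0=8
L[3]='o': occ=1, LF[3]=C('o')+1=8+1=9
L[4]='m': occ=0, LF[4]=C('m')+0=1+0=1
L[5]='o': occ=2, LF[5]=C('o')+2=8+2=10
L[6]='$': occ=0, LF[6]=C('$')+0=0+0=0
L[7]='n': occ=2, LF[7]=C('n')+2=4+2=6
L[8]='n': occ=3, LF[8]=C('n')+3=4+3=7
L[9]='m': occ=1, LF[9]=C('m')+1=1+1=2
L[10]='m': occ=2, LF[10]=C('m')+2=1+2=3

Answer: 4 5 8 9 1 10 0 6 7 2 3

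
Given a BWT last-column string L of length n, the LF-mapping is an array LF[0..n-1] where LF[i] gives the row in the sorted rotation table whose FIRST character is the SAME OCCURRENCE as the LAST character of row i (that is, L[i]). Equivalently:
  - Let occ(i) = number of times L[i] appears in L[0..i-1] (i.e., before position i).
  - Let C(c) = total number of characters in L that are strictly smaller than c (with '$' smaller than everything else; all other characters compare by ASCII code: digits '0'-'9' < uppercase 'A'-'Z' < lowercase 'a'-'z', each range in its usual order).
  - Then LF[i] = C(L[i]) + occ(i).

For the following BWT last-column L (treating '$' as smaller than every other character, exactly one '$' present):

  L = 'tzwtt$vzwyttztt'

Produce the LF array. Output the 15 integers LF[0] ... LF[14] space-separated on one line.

Answer: 1 12 9 2 3 0 8 13 10 11 4 5 14 6 7

Derivation:
Char counts: '$':1, 't':7, 'v':1, 'w':2, 'y':1, 'z':3
C (first-col start): C('$')=0, C('t')=1, C('v')=8, C('w')=9, C('y')=11, C('z')=12
L[0]='t': occ=0, LF[0]=C('t')+0=1+0=1
L[1]='z': occ=0, LF[1]=C('z')+0=12+0=12
L[2]='w': occ=0, LF[2]=C('w')+0=9+0=9
L[3]='t': occ=1, LF[3]=C('t')+1=1+1=2
L[4]='t': occ=2, LF[4]=C('t')+2=1+2=3
L[5]='$': occ=0, LF[5]=C('$')+0=0+0=0
L[6]='v': occ=0, LF[6]=C('v')+0=8+0=8
L[7]='z': occ=1, LF[7]=C('z')+1=12+1=13
L[8]='w': occ=1, LF[8]=C('w')+1=9+1=10
L[9]='y': occ=0, LF[9]=C('y')+0=11+0=11
L[10]='t': occ=3, LF[10]=C('t')+3=1+3=4
L[11]='t': occ=4, LF[11]=C('t')+4=1+4=5
L[12]='z': occ=2, LF[12]=C('z')+2=12+2=14
L[13]='t': occ=5, LF[13]=C('t')+5=1+5=6
L[14]='t': occ=6, LF[14]=C('t')+6=1+6=7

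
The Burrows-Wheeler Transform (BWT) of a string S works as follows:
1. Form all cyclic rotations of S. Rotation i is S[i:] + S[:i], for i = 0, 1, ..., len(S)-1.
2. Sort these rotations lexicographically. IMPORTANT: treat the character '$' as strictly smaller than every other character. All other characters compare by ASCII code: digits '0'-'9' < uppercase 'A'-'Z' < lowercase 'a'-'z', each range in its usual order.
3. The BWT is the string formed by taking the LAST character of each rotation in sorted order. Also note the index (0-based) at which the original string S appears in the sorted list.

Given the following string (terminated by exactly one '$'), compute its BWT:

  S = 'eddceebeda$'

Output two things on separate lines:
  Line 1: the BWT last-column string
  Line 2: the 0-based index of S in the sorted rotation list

Answer: adededeeb$c
9

Derivation:
All 11 rotations (rotation i = S[i:]+S[:i]):
  rot[0] = eddceebeda$
  rot[1] = ddceebeda$e
  rot[2] = dceebeda$ed
  rot[3] = ceebeda$edd
  rot[4] = eebeda$eddc
  rot[5] = ebeda$eddce
  rot[6] = beda$eddcee
  rot[7] = eda$eddceeb
  rot[8] = da$eddceebe
  rot[9] = a$eddceebed
  rot[10] = $eddceebeda
Sorted (with $ < everything):
  sorted[0] = $eddceebeda  (last char: 'a')
  sorted[1] = a$eddceebed  (last char: 'd')
  sorted[2] = beda$eddcee  (last char: 'e')
  sorted[3] = ceebeda$edd  (last char: 'd')
  sorted[4] = da$eddceebe  (last char: 'e')
  sorted[5] = dceebeda$ed  (last char: 'd')
  sorted[6] = ddceebeda$e  (last char: 'e')
  sorted[7] = ebeda$eddce  (last char: 'e')
  sorted[8] = eda$eddceeb  (last char: 'b')
  sorted[9] = eddceebeda$  (last char: '$')
  sorted[10] = eebeda$eddc  (last char: 'c')
Last column: adededeeb$c
Original string S is at sorted index 9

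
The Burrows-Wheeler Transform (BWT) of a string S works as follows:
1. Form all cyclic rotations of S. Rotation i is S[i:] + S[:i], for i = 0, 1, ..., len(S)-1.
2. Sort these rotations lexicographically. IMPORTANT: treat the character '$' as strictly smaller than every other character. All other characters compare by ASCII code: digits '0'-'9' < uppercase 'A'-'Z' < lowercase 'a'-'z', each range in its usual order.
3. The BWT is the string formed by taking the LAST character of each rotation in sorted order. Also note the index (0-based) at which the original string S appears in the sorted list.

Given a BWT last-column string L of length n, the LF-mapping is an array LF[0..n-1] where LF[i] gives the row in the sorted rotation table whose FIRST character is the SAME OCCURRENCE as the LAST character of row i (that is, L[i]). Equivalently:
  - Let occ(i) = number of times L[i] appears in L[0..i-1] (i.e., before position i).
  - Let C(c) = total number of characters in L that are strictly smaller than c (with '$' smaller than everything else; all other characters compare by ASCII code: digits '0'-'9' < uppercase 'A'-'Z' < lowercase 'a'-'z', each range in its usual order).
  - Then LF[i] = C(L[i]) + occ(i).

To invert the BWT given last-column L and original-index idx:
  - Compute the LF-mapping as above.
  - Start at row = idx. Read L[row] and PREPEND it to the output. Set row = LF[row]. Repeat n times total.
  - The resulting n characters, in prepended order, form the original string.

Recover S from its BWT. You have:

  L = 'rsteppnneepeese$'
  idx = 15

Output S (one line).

Answer: tennesseepepper$

Derivation:
LF mapping: 12 13 15 1 9 10 7 8 2 3 11 4 5 14 6 0
Walk LF starting at row 15, prepending L[row]:
  step 1: row=15, L[15]='$', prepend. Next row=LF[15]=0
  step 2: row=0, L[0]='r', prepend. Next row=LF[0]=12
  step 3: row=12, L[12]='e', prepend. Next row=LF[12]=5
  step 4: row=5, L[5]='p', prepend. Next row=LF[5]=10
  step 5: row=10, L[10]='p', prepend. Next row=LF[10]=11
  step 6: row=11, L[11]='e', prepend. Next row=LF[11]=4
  step 7: row=4, L[4]='p', prepend. Next row=LF[4]=9
  step 8: row=9, L[9]='e', prepend. Next row=LF[9]=3
  step 9: row=3, L[3]='e', prepend. Next row=LF[3]=1
  step 10: row=1, L[1]='s', prepend. Next row=LF[1]=13
  step 11: row=13, L[13]='s', prepend. Next row=LF[13]=14
  step 12: row=14, L[14]='e', prepend. Next row=LF[14]=6
  step 13: row=6, L[6]='n', prepend. Next row=LF[6]=7
  step 14: row=7, L[7]='n', prepend. Next row=LF[7]=8
  step 15: row=8, L[8]='e', prepend. Next row=LF[8]=2
  step 16: row=2, L[2]='t', prepend. Next row=LF[2]=15
Reversed output: tennesseepepper$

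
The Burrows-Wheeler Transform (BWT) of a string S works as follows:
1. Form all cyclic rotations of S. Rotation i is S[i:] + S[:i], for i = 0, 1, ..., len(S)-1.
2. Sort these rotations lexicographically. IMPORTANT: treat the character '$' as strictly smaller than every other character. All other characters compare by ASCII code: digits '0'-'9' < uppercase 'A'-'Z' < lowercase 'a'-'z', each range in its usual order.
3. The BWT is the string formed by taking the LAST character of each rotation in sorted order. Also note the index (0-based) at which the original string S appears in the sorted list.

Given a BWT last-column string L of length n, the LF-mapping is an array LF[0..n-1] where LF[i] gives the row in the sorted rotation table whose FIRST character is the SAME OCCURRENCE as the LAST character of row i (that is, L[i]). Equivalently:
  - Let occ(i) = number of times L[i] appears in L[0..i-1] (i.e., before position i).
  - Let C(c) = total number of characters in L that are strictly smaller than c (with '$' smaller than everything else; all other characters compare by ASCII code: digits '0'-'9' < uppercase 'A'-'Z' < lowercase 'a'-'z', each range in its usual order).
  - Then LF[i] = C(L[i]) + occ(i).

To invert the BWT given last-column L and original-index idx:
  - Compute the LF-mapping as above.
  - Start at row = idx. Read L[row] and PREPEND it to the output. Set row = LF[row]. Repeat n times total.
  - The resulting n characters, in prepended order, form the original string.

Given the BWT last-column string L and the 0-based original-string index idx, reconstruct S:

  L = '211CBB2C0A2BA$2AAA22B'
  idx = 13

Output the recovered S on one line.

LF mapping: 4 2 3 19 15 16 5 20 1 10 6 17 11 0 7 12 13 14 8 9 18
Walk LF starting at row 13, prepending L[row]:
  step 1: row=13, L[13]='$', prepend. Next row=LF[13]=0
  step 2: row=0, L[0]='2', prepend. Next row=LF[0]=4
  step 3: row=4, L[4]='B', prepend. Next row=LF[4]=15
  step 4: row=15, L[15]='A', prepend. Next row=LF[15]=12
  step 5: row=12, L[12]='A', prepend. Next row=LF[12]=11
  step 6: row=11, L[11]='B', prepend. Next row=LF[11]=17
  step 7: row=17, L[17]='A', prepend. Next row=LF[17]=14
  step 8: row=14, L[14]='2', prepend. Next row=LF[14]=7
  step 9: row=7, L[7]='C', prepend. Next row=LF[7]=20
  step 10: row=20, L[20]='B', prepend. Next row=LF[20]=18
  step 11: row=18, L[18]='2', prepend. Next row=LF[18]=8
  step 12: row=8, L[8]='0', prepend. Next row=LF[8]=1
  step 13: row=1, L[1]='1', prepend. Next row=LF[1]=2
  step 14: row=2, L[2]='1', prepend. Next row=LF[2]=3
  step 15: row=3, L[3]='C', prepend. Next row=LF[3]=19
  step 16: row=19, L[19]='2', prepend. Next row=LF[19]=9
  step 17: row=9, L[9]='A', prepend. Next row=LF[9]=10
  step 18: row=10, L[10]='2', prepend. Next row=LF[10]=6
  step 19: row=6, L[6]='2', prepend. Next row=LF[6]=5
  step 20: row=5, L[5]='B', prepend. Next row=LF[5]=16
  step 21: row=16, L[16]='A', prepend. Next row=LF[16]=13
Reversed output: AB22A2C1102BC2ABAAB2$

Answer: AB22A2C1102BC2ABAAB2$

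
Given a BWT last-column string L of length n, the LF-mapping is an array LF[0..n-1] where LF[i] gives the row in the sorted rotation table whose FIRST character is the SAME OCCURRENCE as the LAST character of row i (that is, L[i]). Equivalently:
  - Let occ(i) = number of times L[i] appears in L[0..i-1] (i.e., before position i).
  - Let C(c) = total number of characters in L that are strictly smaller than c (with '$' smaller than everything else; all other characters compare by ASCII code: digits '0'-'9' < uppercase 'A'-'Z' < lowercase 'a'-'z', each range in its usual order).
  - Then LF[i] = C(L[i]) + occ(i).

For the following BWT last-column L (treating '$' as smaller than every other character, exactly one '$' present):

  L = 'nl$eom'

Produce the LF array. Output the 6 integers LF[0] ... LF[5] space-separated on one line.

Char counts: '$':1, 'e':1, 'l':1, 'm':1, 'n':1, 'o':1
C (first-col start): C('$')=0, C('e')=1, C('l')=2, C('m')=3, C('n')=4, C('o')=5
L[0]='n': occ=0, LF[0]=C('n')+0=4+0=4
L[1]='l': occ=0, LF[1]=C('l')+0=2+0=2
L[2]='$': occ=0, LF[2]=C('$')+0=0+0=0
L[3]='e': occ=0, LF[3]=C('e')+0=1+0=1
L[4]='o': occ=0, LF[4]=C('o')+0=5+0=5
L[5]='m': occ=0, LF[5]=C('m')+0=3+0=3

Answer: 4 2 0 1 5 3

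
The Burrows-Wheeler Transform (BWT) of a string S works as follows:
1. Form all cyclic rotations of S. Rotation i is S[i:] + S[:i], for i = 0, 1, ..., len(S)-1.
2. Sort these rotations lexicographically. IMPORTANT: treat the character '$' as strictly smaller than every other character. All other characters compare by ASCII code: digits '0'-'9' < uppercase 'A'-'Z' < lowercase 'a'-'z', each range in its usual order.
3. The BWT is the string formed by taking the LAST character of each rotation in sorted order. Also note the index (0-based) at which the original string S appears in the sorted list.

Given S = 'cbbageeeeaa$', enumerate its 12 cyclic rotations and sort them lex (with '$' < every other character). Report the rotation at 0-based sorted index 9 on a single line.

Answer: eeeaa$cbbage

Derivation:
All 12 rotations (rotation i = S[i:]+S[:i]):
  rot[0] = cbbageeeeaa$
  rot[1] = bbageeeeaa$c
  rot[2] = bageeeeaa$cb
  rot[3] = ageeeeaa$cbb
  rot[4] = geeeeaa$cbba
  rot[5] = eeeeaa$cbbag
  rot[6] = eeeaa$cbbage
  rot[7] = eeaa$cbbagee
  rot[8] = eaa$cbbageee
  rot[9] = aa$cbbageeee
  rot[10] = a$cbbageeeea
  rot[11] = $cbbageeeeaa
Sorted (with $ < everything):
  sorted[0] = $cbbageeeeaa
  sorted[1] = a$cbbageeeea
  sorted[2] = aa$cbbageeee
  sorted[3] = ageeeeaa$cbb
  sorted[4] = bageeeeaa$cb
  sorted[5] = bbageeeeaa$c
  sorted[6] = cbbageeeeaa$
  sorted[7] = eaa$cbbageee
  sorted[8] = eeaa$cbbagee
  sorted[9] = eeeaa$cbbage
  sorted[10] = eeeeaa$cbbag
  sorted[11] = geeeeaa$cbba
sorted[9] = eeeaa$cbbage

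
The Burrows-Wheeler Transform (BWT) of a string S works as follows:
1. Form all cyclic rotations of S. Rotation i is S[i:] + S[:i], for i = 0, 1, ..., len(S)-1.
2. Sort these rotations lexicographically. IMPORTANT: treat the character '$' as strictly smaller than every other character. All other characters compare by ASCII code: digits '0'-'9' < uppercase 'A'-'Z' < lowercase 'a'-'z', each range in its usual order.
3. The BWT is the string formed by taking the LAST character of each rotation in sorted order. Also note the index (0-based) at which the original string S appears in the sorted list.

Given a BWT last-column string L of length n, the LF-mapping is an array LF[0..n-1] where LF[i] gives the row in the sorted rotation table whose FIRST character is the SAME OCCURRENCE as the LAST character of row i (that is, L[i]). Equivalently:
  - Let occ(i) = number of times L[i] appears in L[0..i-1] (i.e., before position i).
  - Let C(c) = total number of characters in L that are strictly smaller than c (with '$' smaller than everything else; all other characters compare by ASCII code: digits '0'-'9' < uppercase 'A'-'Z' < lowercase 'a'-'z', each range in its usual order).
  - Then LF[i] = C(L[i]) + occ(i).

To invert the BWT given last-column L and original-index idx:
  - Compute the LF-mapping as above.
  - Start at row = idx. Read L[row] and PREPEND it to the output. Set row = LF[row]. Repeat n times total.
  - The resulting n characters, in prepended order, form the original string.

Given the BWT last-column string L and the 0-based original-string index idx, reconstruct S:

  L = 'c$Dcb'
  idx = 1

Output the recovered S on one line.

LF mapping: 3 0 1 4 2
Walk LF starting at row 1, prepending L[row]:
  step 1: row=1, L[1]='$', prepend. Next row=LF[1]=0
  step 2: row=0, L[0]='c', prepend. Next row=LF[0]=3
  step 3: row=3, L[3]='c', prepend. Next row=LF[3]=4
  step 4: row=4, L[4]='b', prepend. Next row=LF[4]=2
  step 5: row=2, L[2]='D', prepend. Next row=LF[2]=1
Reversed output: Dbcc$

Answer: Dbcc$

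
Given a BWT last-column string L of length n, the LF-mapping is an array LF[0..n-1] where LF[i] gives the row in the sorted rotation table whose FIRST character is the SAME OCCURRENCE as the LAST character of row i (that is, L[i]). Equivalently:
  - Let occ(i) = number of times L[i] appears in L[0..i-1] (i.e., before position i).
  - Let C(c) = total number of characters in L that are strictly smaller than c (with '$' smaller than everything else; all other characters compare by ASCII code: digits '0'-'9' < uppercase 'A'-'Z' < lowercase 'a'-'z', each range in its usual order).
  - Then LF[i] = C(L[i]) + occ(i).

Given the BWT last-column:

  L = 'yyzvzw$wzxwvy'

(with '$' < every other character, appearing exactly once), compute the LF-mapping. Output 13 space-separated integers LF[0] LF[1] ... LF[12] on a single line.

Answer: 7 8 10 1 11 3 0 4 12 6 5 2 9

Derivation:
Char counts: '$':1, 'v':2, 'w':3, 'x':1, 'y':3, 'z':3
C (first-col start): C('$')=0, C('v')=1, C('w')=3, C('x')=6, C('y')=7, C('z')=10
L[0]='y': occ=0, LF[0]=C('y')+0=7+0=7
L[1]='y': occ=1, LF[1]=C('y')+1=7+1=8
L[2]='z': occ=0, LF[2]=C('z')+0=10+0=10
L[3]='v': occ=0, LF[3]=C('v')+0=1+0=1
L[4]='z': occ=1, LF[4]=C('z')+1=10+1=11
L[5]='w': occ=0, LF[5]=C('w')+0=3+0=3
L[6]='$': occ=0, LF[6]=C('$')+0=0+0=0
L[7]='w': occ=1, LF[7]=C('w')+1=3+1=4
L[8]='z': occ=2, LF[8]=C('z')+2=10+2=12
L[9]='x': occ=0, LF[9]=C('x')+0=6+0=6
L[10]='w': occ=2, LF[10]=C('w')+2=3+2=5
L[11]='v': occ=1, LF[11]=C('v')+1=1+1=2
L[12]='y': occ=2, LF[12]=C('y')+2=7+2=9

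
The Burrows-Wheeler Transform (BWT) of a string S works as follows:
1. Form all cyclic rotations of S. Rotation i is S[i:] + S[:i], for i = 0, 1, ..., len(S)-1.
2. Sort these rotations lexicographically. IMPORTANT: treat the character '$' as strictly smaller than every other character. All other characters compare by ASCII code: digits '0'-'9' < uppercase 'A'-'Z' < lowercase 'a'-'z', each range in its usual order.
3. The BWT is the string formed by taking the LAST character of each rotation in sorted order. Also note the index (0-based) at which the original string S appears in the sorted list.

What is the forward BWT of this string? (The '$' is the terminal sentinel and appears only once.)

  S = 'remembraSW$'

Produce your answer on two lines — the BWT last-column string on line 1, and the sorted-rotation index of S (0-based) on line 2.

Answer: WaSrmmreeb$
10

Derivation:
All 11 rotations (rotation i = S[i:]+S[:i]):
  rot[0] = remembraSW$
  rot[1] = emembraSW$r
  rot[2] = membraSW$re
  rot[3] = embraSW$rem
  rot[4] = mbraSW$reme
  rot[5] = braSW$remem
  rot[6] = raSW$rememb
  rot[7] = aSW$remembr
  rot[8] = SW$remembra
  rot[9] = W$remembraS
  rot[10] = $remembraSW
Sorted (with $ < everything):
  sorted[0] = $remembraSW  (last char: 'W')
  sorted[1] = SW$remembra  (last char: 'a')
  sorted[2] = W$remembraS  (last char: 'S')
  sorted[3] = aSW$remembr  (last char: 'r')
  sorted[4] = braSW$remem  (last char: 'm')
  sorted[5] = embraSW$rem  (last char: 'm')
  sorted[6] = emembraSW$r  (last char: 'r')
  sorted[7] = mbraSW$reme  (last char: 'e')
  sorted[8] = membraSW$re  (last char: 'e')
  sorted[9] = raSW$rememb  (last char: 'b')
  sorted[10] = remembraSW$  (last char: '$')
Last column: WaSrmmreeb$
Original string S is at sorted index 10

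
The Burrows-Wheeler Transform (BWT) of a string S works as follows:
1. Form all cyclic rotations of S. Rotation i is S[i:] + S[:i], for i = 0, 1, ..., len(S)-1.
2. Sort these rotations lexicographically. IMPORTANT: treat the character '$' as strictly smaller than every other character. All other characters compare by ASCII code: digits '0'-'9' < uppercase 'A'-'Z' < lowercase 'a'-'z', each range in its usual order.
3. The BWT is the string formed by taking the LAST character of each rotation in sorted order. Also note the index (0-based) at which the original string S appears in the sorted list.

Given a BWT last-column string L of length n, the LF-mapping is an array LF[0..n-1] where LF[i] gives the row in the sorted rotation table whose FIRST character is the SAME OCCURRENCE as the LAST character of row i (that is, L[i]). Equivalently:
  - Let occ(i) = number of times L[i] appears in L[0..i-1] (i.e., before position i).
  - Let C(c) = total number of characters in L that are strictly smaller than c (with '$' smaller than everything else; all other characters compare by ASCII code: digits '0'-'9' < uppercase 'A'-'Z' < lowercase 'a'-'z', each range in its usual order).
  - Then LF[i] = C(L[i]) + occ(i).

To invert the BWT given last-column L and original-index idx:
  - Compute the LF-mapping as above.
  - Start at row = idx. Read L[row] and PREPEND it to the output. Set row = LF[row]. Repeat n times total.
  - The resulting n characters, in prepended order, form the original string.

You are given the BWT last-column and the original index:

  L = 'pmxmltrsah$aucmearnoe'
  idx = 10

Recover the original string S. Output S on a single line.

LF mapping: 14 9 20 10 8 18 15 17 1 7 0 2 19 4 11 5 3 16 12 13 6
Walk LF starting at row 10, prepending L[row]:
  step 1: row=10, L[10]='$', prepend. Next row=LF[10]=0
  step 2: row=0, L[0]='p', prepend. Next row=LF[0]=14
  step 3: row=14, L[14]='m', prepend. Next row=LF[14]=11
  step 4: row=11, L[11]='a', prepend. Next row=LF[11]=2
  step 5: row=2, L[2]='x', prepend. Next row=LF[2]=20
  step 6: row=20, L[20]='e', prepend. Next row=LF[20]=6
  step 7: row=6, L[6]='r', prepend. Next row=LF[6]=15
  step 8: row=15, L[15]='e', prepend. Next row=LF[15]=5
  step 9: row=5, L[5]='t', prepend. Next row=LF[5]=18
  step 10: row=18, L[18]='n', prepend. Next row=LF[18]=12
  step 11: row=12, L[12]='u', prepend. Next row=LF[12]=19
  step 12: row=19, L[19]='o', prepend. Next row=LF[19]=13
  step 13: row=13, L[13]='c', prepend. Next row=LF[13]=4
  step 14: row=4, L[4]='l', prepend. Next row=LF[4]=8
  step 15: row=8, L[8]='a', prepend. Next row=LF[8]=1
  step 16: row=1, L[1]='m', prepend. Next row=LF[1]=9
  step 17: row=9, L[9]='h', prepend. Next row=LF[9]=7
  step 18: row=7, L[7]='s', prepend. Next row=LF[7]=17
  step 19: row=17, L[17]='r', prepend. Next row=LF[17]=16
  step 20: row=16, L[16]='a', prepend. Next row=LF[16]=3
  step 21: row=3, L[3]='m', prepend. Next row=LF[3]=10
Reversed output: marshmalcounterexamp$

Answer: marshmalcounterexamp$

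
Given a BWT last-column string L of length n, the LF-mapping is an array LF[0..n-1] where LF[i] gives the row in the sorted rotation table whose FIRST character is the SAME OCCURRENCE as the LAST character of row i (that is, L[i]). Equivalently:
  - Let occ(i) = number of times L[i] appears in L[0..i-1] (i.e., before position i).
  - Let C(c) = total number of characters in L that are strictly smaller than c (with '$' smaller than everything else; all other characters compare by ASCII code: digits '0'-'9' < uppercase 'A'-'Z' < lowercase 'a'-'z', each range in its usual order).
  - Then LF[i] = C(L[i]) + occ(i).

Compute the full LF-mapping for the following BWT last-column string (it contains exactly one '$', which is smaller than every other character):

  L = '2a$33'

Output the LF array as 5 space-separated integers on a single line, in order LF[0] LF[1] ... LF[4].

Char counts: '$':1, '2':1, '3':2, 'a':1
C (first-col start): C('$')=0, C('2')=1, C('3')=2, C('a')=4
L[0]='2': occ=0, LF[0]=C('2')+0=1+0=1
L[1]='a': occ=0, LF[1]=C('a')+0=4+0=4
L[2]='$': occ=0, LF[2]=C('$')+0=0+0=0
L[3]='3': occ=0, LF[3]=C('3')+0=2+0=2
L[4]='3': occ=1, LF[4]=C('3')+1=2+1=3

Answer: 1 4 0 2 3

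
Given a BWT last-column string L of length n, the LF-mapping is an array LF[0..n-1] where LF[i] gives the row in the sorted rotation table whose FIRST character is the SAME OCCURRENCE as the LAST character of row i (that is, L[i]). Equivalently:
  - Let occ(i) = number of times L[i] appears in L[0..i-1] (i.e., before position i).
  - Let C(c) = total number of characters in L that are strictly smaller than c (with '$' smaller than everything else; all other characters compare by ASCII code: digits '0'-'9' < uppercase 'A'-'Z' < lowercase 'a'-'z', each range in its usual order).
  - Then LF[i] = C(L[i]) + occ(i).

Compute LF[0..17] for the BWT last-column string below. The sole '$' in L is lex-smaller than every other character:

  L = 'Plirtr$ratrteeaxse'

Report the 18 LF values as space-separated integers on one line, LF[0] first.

Answer: 1 8 7 9 14 10 0 11 2 15 12 16 4 5 3 17 13 6

Derivation:
Char counts: '$':1, 'P':1, 'a':2, 'e':3, 'i':1, 'l':1, 'r':4, 's':1, 't':3, 'x':1
C (first-col start): C('$')=0, C('P')=1, C('a')=2, C('e')=4, C('i')=7, C('l')=8, C('r')=9, C('s')=13, C('t')=14, C('x')=17
L[0]='P': occ=0, LF[0]=C('P')+0=1+0=1
L[1]='l': occ=0, LF[1]=C('l')+0=8+0=8
L[2]='i': occ=0, LF[2]=C('i')+0=7+0=7
L[3]='r': occ=0, LF[3]=C('r')+0=9+0=9
L[4]='t': occ=0, LF[4]=C('t')+0=14+0=14
L[5]='r': occ=1, LF[5]=C('r')+1=9+1=10
L[6]='$': occ=0, LF[6]=C('$')+0=0+0=0
L[7]='r': occ=2, LF[7]=C('r')+2=9+2=11
L[8]='a': occ=0, LF[8]=C('a')+0=2+0=2
L[9]='t': occ=1, LF[9]=C('t')+1=14+1=15
L[10]='r': occ=3, LF[10]=C('r')+3=9+3=12
L[11]='t': occ=2, LF[11]=C('t')+2=14+2=16
L[12]='e': occ=0, LF[12]=C('e')+0=4+0=4
L[13]='e': occ=1, LF[13]=C('e')+1=4+1=5
L[14]='a': occ=1, LF[14]=C('a')+1=2+1=3
L[15]='x': occ=0, LF[15]=C('x')+0=17+0=17
L[16]='s': occ=0, LF[16]=C('s')+0=13+0=13
L[17]='e': occ=2, LF[17]=C('e')+2=4+2=6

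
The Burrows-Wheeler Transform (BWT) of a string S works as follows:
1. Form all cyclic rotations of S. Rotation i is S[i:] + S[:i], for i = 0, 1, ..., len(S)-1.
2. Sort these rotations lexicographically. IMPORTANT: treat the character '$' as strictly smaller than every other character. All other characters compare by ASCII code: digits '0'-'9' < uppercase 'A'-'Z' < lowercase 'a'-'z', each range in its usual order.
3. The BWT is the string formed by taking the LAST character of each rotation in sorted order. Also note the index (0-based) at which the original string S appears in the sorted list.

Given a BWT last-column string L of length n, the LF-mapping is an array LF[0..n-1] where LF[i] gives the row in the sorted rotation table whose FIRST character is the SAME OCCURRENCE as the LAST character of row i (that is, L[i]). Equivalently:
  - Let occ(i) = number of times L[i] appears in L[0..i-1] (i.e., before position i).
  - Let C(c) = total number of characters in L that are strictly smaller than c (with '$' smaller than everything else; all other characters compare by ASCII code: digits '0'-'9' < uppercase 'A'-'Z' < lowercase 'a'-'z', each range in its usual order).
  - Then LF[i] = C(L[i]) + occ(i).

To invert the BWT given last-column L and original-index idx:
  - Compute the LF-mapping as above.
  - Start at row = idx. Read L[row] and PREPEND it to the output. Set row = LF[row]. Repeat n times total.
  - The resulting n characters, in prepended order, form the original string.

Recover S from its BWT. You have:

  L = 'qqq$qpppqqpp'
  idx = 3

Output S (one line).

Answer: pqppqqpqqpq$

Derivation:
LF mapping: 6 7 8 0 9 1 2 3 10 11 4 5
Walk LF starting at row 3, prepending L[row]:
  step 1: row=3, L[3]='$', prepend. Next row=LF[3]=0
  step 2: row=0, L[0]='q', prepend. Next row=LF[0]=6
  step 3: row=6, L[6]='p', prepend. Next row=LF[6]=2
  step 4: row=2, L[2]='q', prepend. Next row=LF[2]=8
  step 5: row=8, L[8]='q', prepend. Next row=LF[8]=10
  step 6: row=10, L[10]='p', prepend. Next row=LF[10]=4
  step 7: row=4, L[4]='q', prepend. Next row=LF[4]=9
  step 8: row=9, L[9]='q', prepend. Next row=LF[9]=11
  step 9: row=11, L[11]='p', prepend. Next row=LF[11]=5
  step 10: row=5, L[5]='p', prepend. Next row=LF[5]=1
  step 11: row=1, L[1]='q', prepend. Next row=LF[1]=7
  step 12: row=7, L[7]='p', prepend. Next row=LF[7]=3
Reversed output: pqppqqpqqpq$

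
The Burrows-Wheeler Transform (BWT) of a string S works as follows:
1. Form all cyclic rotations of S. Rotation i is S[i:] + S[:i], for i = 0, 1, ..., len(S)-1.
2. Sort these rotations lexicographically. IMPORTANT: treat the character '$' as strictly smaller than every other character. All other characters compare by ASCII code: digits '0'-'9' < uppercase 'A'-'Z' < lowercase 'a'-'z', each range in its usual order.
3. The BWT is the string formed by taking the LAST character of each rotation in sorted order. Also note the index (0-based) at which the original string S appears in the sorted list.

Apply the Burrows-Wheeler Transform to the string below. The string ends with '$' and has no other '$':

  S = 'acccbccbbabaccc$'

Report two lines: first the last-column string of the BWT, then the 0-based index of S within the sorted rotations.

Answer: cbb$baccccccbcaa
3

Derivation:
All 16 rotations (rotation i = S[i:]+S[:i]):
  rot[0] = acccbccbbabaccc$
  rot[1] = cccbccbbabaccc$a
  rot[2] = ccbccbbabaccc$ac
  rot[3] = cbccbbabaccc$acc
  rot[4] = bccbbabaccc$accc
  rot[5] = ccbbabaccc$acccb
  rot[6] = cbbabaccc$acccbc
  rot[7] = bbabaccc$acccbcc
  rot[8] = babaccc$acccbccb
  rot[9] = abaccc$acccbccbb
  rot[10] = baccc$acccbccbba
  rot[11] = accc$acccbccbbab
  rot[12] = ccc$acccbccbbaba
  rot[13] = cc$acccbccbbabac
  rot[14] = c$acccbccbbabacc
  rot[15] = $acccbccbbabaccc
Sorted (with $ < everything):
  sorted[0] = $acccbccbbabaccc  (last char: 'c')
  sorted[1] = abaccc$acccbccbb  (last char: 'b')
  sorted[2] = accc$acccbccbbab  (last char: 'b')
  sorted[3] = acccbccbbabaccc$  (last char: '$')
  sorted[4] = babaccc$acccbccb  (last char: 'b')
  sorted[5] = baccc$acccbccbba  (last char: 'a')
  sorted[6] = bbabaccc$acccbcc  (last char: 'c')
  sorted[7] = bccbbabaccc$accc  (last char: 'c')
  sorted[8] = c$acccbccbbabacc  (last char: 'c')
  sorted[9] = cbbabaccc$acccbc  (last char: 'c')
  sorted[10] = cbccbbabaccc$acc  (last char: 'c')
  sorted[11] = cc$acccbccbbabac  (last char: 'c')
  sorted[12] = ccbbabaccc$acccb  (last char: 'b')
  sorted[13] = ccbccbbabaccc$ac  (last char: 'c')
  sorted[14] = ccc$acccbccbbaba  (last char: 'a')
  sorted[15] = cccbccbbabaccc$a  (last char: 'a')
Last column: cbb$baccccccbcaa
Original string S is at sorted index 3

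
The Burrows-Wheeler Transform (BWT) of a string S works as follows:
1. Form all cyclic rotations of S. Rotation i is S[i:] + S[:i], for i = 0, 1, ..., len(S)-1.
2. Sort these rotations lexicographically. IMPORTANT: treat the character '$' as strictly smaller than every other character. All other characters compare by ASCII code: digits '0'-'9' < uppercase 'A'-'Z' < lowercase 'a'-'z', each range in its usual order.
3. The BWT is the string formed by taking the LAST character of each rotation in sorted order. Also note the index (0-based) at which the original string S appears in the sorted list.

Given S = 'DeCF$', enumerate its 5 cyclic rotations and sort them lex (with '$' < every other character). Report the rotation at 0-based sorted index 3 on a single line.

Answer: F$DeC

Derivation:
All 5 rotations (rotation i = S[i:]+S[:i]):
  rot[0] = DeCF$
  rot[1] = eCF$D
  rot[2] = CF$De
  rot[3] = F$DeC
  rot[4] = $DeCF
Sorted (with $ < everything):
  sorted[0] = $DeCF
  sorted[1] = CF$De
  sorted[2] = DeCF$
  sorted[3] = F$DeC
  sorted[4] = eCF$D
sorted[3] = F$DeC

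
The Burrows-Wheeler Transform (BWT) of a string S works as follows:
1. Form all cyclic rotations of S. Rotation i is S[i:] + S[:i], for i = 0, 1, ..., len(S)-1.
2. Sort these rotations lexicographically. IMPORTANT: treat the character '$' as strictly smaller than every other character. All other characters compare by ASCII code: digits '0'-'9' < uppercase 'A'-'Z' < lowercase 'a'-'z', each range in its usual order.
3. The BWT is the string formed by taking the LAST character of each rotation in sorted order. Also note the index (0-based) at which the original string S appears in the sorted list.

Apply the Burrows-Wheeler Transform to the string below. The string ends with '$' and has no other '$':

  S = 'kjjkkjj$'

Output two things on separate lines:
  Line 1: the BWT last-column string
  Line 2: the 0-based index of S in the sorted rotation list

Answer: jjkkjk$j
6

Derivation:
All 8 rotations (rotation i = S[i:]+S[:i]):
  rot[0] = kjjkkjj$
  rot[1] = jjkkjj$k
  rot[2] = jkkjj$kj
  rot[3] = kkjj$kjj
  rot[4] = kjj$kjjk
  rot[5] = jj$kjjkk
  rot[6] = j$kjjkkj
  rot[7] = $kjjkkjj
Sorted (with $ < everything):
  sorted[0] = $kjjkkjj  (last char: 'j')
  sorted[1] = j$kjjkkj  (last char: 'j')
  sorted[2] = jj$kjjkk  (last char: 'k')
  sorted[3] = jjkkjj$k  (last char: 'k')
  sorted[4] = jkkjj$kj  (last char: 'j')
  sorted[5] = kjj$kjjk  (last char: 'k')
  sorted[6] = kjjkkjj$  (last char: '$')
  sorted[7] = kkjj$kjj  (last char: 'j')
Last column: jjkkjk$j
Original string S is at sorted index 6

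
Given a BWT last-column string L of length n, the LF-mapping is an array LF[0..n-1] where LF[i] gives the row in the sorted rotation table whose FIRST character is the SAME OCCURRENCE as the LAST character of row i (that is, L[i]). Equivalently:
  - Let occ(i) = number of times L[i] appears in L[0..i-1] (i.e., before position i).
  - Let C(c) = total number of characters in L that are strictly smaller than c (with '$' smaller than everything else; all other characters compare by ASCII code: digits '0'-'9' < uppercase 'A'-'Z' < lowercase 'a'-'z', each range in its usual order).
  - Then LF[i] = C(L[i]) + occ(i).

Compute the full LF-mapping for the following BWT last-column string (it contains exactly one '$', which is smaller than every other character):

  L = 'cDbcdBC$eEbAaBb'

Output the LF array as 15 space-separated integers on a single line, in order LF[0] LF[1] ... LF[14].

Char counts: '$':1, 'A':1, 'B':2, 'C':1, 'D':1, 'E':1, 'a':1, 'b':3, 'c':2, 'd':1, 'e':1
C (first-col start): C('$')=0, C('A')=1, C('B')=2, C('C')=4, C('D')=5, C('E')=6, C('a')=7, C('b')=8, C('c')=11, C('d')=13, C('e')=14
L[0]='c': occ=0, LF[0]=C('c')+0=11+0=11
L[1]='D': occ=0, LF[1]=C('D')+0=5+0=5
L[2]='b': occ=0, LF[2]=C('b')+0=8+0=8
L[3]='c': occ=1, LF[3]=C('c')+1=11+1=12
L[4]='d': occ=0, LF[4]=C('d')+0=13+0=13
L[5]='B': occ=0, LF[5]=C('B')+0=2+0=2
L[6]='C': occ=0, LF[6]=C('C')+0=4+0=4
L[7]='$': occ=0, LF[7]=C('$')+0=0+0=0
L[8]='e': occ=0, LF[8]=C('e')+0=14+0=14
L[9]='E': occ=0, LF[9]=C('E')+0=6+0=6
L[10]='b': occ=1, LF[10]=C('b')+1=8+1=9
L[11]='A': occ=0, LF[11]=C('A')+0=1+0=1
L[12]='a': occ=0, LF[12]=C('a')+0=7+0=7
L[13]='B': occ=1, LF[13]=C('B')+1=2+1=3
L[14]='b': occ=2, LF[14]=C('b')+2=8+2=10

Answer: 11 5 8 12 13 2 4 0 14 6 9 1 7 3 10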